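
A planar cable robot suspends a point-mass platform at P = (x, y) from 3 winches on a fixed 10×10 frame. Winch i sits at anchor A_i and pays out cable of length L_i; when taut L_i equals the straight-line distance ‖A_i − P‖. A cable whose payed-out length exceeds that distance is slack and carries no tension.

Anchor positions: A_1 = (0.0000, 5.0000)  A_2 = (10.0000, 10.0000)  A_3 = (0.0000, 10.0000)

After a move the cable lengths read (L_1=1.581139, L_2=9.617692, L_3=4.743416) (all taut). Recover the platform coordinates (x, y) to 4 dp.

each cable: (A_i−P)·(A_i−P) = L_i²; let q_i = ‖A_i‖²−L_i²
q_1 = 0.0000+25.0000−2.5000 = 22.5000
row 1: -20.0000x − 10.0000y = -85.0000  (q_2=107.5000)
row 2: 0.0000x − 10.0000y = -55.0000  (q_3=77.5000)
Cramer on rows 1–2 → x = 1.5000, y = 5.5000

(1.5000, 5.5000)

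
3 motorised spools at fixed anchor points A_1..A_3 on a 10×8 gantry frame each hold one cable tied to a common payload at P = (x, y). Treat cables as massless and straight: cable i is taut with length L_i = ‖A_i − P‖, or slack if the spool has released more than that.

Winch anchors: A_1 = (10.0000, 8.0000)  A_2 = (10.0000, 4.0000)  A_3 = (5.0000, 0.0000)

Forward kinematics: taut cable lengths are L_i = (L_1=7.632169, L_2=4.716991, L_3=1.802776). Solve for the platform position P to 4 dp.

circle eqns → linear via eq_j − eq_1; set q_j = A_j·A_j − L_j²
q_1 = 100.0000+64.0000−58.2500 = 105.7500
0.0000·x + 8.0000·y = q_1−q_2 = 12.0000
10.0000·x + 16.0000·y = q_1−q_3 = 84.0000
solve first two rows → x=6.0000, y=1.5000

(6.0000, 1.5000)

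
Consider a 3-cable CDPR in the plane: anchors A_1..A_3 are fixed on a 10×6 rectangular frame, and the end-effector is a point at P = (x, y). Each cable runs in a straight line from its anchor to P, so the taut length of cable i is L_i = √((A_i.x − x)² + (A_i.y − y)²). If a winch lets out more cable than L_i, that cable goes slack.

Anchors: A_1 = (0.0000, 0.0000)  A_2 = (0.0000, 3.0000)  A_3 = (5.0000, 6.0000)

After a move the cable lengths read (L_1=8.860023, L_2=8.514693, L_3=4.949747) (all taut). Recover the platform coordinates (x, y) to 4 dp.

expand ‖A_i−P‖²=L_i² and subtract eq 1 (q_i ≔ ‖A_i‖²−L_i²)
q_1 = 0.0000+0.0000−78.5000 = -78.5000
eq1−eq2 → [0.0000  -6.0000]·P = -15.0000
eq1−eq3 → [-10.0000  -12.0000]·P = -115.0000
2×2 solve → P = (8.5000, 2.5000)

(8.5000, 2.5000)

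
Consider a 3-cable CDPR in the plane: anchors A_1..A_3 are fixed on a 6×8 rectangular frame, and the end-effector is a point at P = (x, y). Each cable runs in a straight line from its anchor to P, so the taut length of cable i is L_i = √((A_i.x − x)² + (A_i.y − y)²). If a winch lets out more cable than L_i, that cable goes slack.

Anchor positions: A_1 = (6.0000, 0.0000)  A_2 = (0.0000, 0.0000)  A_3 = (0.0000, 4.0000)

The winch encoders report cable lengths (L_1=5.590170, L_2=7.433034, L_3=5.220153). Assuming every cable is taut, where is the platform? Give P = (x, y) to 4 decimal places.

(5.0000, 5.5000)

circle eqns → linear via eq_j − eq_1; set q_j = A_j·A_j − L_j²
q_1 = 36.0000+0.0000−31.2500 = 4.7500
12.0000·x + 0.0000·y = q_1−q_2 = 60.0000
12.0000·x − 8.0000·y = q_1−q_3 = 16.0000
solve first two rows → x=5.0000, y=5.5000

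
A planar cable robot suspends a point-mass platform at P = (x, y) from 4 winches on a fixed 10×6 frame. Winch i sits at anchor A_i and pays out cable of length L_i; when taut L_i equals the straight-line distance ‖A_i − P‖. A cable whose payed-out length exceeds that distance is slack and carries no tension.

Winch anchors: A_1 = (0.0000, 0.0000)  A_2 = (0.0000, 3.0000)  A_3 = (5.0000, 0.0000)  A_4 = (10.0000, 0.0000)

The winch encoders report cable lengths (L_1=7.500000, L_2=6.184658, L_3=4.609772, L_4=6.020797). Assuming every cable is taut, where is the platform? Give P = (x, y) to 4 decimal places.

circle eqns → linear via eq_j − eq_1; set q_j = A_j·A_j − L_j²
q_1 = 0.0000+0.0000−56.2500 = -56.2500
0.0000·x − 6.0000·y = q_1−q_2 = -27.0000
-10.0000·x + 0.0000·y = q_1−q_3 = -60.0000
-20.0000·x + 0.0000·y = q_1−q_4 = -120.0000
solve first two rows → x=6.0000, y=4.5000
check cable 4: ‖A_4−P‖² = 36.2500 ≈ L_4² = 36.2500 ✓

(6.0000, 4.5000)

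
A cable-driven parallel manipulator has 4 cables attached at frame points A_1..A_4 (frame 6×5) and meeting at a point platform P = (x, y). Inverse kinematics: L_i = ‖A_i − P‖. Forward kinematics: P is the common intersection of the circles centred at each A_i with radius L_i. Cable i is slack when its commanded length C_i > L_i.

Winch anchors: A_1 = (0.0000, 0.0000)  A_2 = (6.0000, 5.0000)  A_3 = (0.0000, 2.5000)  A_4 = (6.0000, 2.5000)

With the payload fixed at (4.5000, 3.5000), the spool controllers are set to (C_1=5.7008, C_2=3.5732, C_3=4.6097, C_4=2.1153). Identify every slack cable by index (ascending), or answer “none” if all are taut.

2, 4

i=1: geometric 5.7009 vs commanded 5.7008 ⇒ taut
i=2: geometric 2.1213 vs commanded 3.5732 ⇒ slack
i=3: geometric 4.6098 vs commanded 4.6097 ⇒ taut
i=4: geometric 1.8028 vs commanded 2.1153 ⇒ slack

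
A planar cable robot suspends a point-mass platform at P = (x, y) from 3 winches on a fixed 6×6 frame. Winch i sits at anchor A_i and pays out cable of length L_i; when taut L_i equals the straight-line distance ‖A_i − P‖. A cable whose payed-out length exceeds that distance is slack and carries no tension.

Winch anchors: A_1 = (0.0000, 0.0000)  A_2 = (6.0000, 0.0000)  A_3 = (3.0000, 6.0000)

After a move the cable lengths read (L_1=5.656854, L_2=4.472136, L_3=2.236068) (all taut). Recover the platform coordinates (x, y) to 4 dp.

expand ‖A_i−P‖²=L_i² and subtract eq 1 (q_i ≔ ‖A_i‖²−L_i²)
q_1 = 0.0000+0.0000−32.0000 = -32.0000
eq1−eq2 → [-12.0000  0.0000]·P = -48.0000
eq1−eq3 → [-6.0000  -12.0000]·P = -72.0000
2×2 solve → P = (4.0000, 4.0000)

(4.0000, 4.0000)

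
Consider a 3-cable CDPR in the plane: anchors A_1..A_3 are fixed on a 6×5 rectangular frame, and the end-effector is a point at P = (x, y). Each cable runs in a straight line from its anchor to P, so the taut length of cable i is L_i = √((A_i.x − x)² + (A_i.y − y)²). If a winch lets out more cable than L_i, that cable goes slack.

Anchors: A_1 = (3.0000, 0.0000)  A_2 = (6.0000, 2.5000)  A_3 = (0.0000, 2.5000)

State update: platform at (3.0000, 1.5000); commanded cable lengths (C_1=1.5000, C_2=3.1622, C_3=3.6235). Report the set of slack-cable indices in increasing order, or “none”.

3

cable 1: √((0.0000)²+(-1.5000)²)=1.5000, C_1=1.5000: taut
cable 2: √((3.0000)²+(1.0000)²)=3.1623, C_2=3.1622: taut
cable 3: √((-3.0000)²+(1.0000)²)=3.1623, C_3=3.6235: slack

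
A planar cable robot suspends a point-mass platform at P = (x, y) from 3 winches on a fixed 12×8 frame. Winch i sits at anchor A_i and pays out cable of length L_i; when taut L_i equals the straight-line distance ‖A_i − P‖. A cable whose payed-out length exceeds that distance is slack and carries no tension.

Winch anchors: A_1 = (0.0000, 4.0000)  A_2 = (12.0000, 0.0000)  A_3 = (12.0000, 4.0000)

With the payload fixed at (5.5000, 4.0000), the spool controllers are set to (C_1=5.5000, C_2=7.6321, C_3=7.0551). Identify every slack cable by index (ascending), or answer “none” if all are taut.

cable 1: √((-5.5000)²+(0.0000)²)=5.5000, C_1=5.5000: taut
cable 2: √((6.5000)²+(-4.0000)²)=7.6322, C_2=7.6321: taut
cable 3: √((6.5000)²+(0.0000)²)=6.5000, C_3=7.0551: slack

3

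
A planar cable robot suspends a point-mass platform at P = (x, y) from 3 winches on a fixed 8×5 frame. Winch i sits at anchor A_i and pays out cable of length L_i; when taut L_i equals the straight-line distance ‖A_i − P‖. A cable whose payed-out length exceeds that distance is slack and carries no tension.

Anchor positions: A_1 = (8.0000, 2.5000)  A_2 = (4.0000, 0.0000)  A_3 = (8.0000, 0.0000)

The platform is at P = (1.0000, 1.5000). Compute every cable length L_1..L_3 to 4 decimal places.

(7.0711, 3.3541, 7.1589)

L_1 = √((8.0000−1.0000)² + (2.5000−1.5000)²) = 7.0711
L_2 = √((4.0000−1.0000)² + (0.0000−1.5000)²) = 3.3541
L_3 = √((8.0000−1.0000)² + (0.0000−1.5000)²) = 7.1589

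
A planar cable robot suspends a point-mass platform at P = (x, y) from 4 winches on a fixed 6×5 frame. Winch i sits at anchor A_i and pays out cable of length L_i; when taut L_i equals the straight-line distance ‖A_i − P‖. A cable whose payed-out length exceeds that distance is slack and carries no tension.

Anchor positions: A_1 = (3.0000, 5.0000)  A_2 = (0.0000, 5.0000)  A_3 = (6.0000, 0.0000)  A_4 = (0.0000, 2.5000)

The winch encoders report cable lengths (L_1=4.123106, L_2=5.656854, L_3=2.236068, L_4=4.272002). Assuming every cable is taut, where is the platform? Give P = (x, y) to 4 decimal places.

(4.0000, 1.0000)

expand ‖A_i−P‖²=L_i² and subtract eq 1 (c_i ≔ ‖A_i‖²−L_i²)
c_1 = 9.0000+25.0000−17.0000 = 17.0000
eq1−eq2 → [6.0000  0.0000]·P = 24.0000
eq1−eq3 → [-6.0000  10.0000]·P = -14.0000
eq1−eq4 → [6.0000  5.0000]·P = 29.0000
2×2 solve → P = (4.0000, 1.0000)
check cable 4: ‖A_4−P‖² = 18.2500 ≈ L_4² = 18.2500 ✓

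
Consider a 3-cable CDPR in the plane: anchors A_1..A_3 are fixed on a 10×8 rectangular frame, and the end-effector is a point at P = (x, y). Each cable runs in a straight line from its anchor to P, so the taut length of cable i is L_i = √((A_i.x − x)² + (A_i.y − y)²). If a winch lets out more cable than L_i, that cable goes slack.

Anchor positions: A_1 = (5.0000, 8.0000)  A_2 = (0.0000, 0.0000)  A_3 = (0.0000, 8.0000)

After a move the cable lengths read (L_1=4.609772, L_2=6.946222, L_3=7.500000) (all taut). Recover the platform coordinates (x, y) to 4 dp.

(6.0000, 3.5000)

circle eqns → linear via eq_j − eq_1; set k_j = A_j·A_j − L_j²
k_1 = 25.0000+64.0000−21.2500 = 67.7500
10.0000·x + 16.0000·y = k_1−k_2 = 116.0000
10.0000·x + 0.0000·y = k_1−k_3 = 60.0000
solve first two rows → x=6.0000, y=3.5000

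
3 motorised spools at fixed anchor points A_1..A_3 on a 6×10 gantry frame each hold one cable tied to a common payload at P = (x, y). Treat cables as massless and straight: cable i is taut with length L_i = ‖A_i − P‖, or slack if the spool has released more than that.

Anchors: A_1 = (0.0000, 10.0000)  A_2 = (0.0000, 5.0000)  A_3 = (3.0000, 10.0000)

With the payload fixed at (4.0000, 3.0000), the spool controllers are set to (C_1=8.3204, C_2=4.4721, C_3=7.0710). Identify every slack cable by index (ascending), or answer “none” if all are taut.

1

cable 1: L_1 = ‖A_1−P‖ = 8.0623;  C_1 = 8.3204 → slack
cable 2: L_2 = ‖A_2−P‖ = 4.4721;  C_2 = 4.4721 → taut
cable 3: L_3 = ‖A_3−P‖ = 7.0711;  C_3 = 7.0710 → taut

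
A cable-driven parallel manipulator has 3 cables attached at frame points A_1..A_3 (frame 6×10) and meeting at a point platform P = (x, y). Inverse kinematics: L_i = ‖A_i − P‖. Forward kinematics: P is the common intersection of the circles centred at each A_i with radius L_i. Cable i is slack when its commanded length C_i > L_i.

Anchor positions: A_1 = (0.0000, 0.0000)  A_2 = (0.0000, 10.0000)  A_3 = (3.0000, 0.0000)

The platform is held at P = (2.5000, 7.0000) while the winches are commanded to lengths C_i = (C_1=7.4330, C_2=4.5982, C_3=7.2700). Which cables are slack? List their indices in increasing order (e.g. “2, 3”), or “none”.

cable 1: √((-2.5000)²+(-7.0000)²)=7.4330, C_1=7.4330: taut
cable 2: √((-2.5000)²+(3.0000)²)=3.9051, C_2=4.5982: slack
cable 3: √((0.5000)²+(-7.0000)²)=7.0178, C_3=7.2700: slack

2, 3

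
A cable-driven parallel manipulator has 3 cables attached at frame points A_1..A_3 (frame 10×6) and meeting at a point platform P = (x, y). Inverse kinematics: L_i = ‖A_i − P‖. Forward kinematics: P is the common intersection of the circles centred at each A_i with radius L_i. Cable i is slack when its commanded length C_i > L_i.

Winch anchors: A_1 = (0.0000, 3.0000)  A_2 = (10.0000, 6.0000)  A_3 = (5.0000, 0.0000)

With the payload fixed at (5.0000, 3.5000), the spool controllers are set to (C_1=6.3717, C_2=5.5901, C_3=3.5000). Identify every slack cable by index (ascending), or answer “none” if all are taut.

1

i=1: geometric 5.0249 vs commanded 6.3717 ⇒ slack
i=2: geometric 5.5902 vs commanded 5.5901 ⇒ taut
i=3: geometric 3.5000 vs commanded 3.5000 ⇒ taut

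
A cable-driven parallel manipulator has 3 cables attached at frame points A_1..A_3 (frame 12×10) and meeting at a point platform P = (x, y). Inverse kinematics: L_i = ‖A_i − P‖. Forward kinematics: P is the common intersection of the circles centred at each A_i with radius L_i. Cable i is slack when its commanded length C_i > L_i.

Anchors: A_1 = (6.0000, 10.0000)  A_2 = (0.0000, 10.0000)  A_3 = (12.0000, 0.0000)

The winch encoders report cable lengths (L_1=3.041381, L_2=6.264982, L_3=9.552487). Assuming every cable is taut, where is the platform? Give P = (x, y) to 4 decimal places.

(5.5000, 7.0000)

expand ‖A_i−P‖²=L_i² and subtract eq 1 (q_i ≔ ‖A_i‖²−L_i²)
q_1 = 36.0000+100.0000−9.2500 = 126.7500
eq1−eq2 → [12.0000  0.0000]·P = 66.0000
eq1−eq3 → [-12.0000  20.0000]·P = 74.0000
2×2 solve → P = (5.5000, 7.0000)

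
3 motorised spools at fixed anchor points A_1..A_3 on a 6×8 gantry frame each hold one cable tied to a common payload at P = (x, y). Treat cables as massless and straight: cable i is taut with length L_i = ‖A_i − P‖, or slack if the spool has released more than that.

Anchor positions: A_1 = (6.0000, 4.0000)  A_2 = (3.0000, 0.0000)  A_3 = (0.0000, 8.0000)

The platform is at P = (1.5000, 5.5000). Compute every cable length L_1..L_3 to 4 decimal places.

(4.7434, 5.7009, 2.9155)

L_1 = √((6.0000−1.5000)² + (4.0000−5.5000)²) = 4.7434
L_2 = √((3.0000−1.5000)² + (0.0000−5.5000)²) = 5.7009
L_3 = √((0.0000−1.5000)² + (8.0000−5.5000)²) = 2.9155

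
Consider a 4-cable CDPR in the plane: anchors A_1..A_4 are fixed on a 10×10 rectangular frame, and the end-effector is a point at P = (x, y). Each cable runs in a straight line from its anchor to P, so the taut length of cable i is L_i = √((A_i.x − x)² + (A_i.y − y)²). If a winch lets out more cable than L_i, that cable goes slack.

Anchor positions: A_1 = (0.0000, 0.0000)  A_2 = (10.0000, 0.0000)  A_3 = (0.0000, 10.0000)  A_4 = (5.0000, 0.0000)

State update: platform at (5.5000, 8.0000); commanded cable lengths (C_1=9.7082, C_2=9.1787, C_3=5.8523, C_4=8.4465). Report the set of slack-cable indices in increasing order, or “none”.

4

i=1: geometric 9.7082 vs commanded 9.7082 ⇒ taut
i=2: geometric 9.1788 vs commanded 9.1787 ⇒ taut
i=3: geometric 5.8523 vs commanded 5.8523 ⇒ taut
i=4: geometric 8.0156 vs commanded 8.4465 ⇒ slack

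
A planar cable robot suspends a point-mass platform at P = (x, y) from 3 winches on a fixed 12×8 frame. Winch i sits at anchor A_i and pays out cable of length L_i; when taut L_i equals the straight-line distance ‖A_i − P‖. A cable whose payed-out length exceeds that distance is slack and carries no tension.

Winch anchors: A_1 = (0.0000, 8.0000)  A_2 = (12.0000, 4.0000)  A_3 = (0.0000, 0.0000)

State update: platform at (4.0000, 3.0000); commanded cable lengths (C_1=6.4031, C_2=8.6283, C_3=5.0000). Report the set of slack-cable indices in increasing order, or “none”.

i=1: geometric 6.4031 vs commanded 6.4031 ⇒ taut
i=2: geometric 8.0623 vs commanded 8.6283 ⇒ slack
i=3: geometric 5.0000 vs commanded 5.0000 ⇒ taut

2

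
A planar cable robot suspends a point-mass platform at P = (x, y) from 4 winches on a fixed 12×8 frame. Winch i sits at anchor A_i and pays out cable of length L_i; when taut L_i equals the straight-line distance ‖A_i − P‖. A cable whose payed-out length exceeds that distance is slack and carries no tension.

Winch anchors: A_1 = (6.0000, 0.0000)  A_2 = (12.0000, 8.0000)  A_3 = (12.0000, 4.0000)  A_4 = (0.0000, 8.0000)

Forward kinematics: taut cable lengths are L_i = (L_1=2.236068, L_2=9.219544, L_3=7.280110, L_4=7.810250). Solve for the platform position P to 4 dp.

(5.0000, 2.0000)

circle eqns → linear via eq_j − eq_1; set k_j = A_j·A_j − L_j²
k_1 = 36.0000+0.0000−5.0000 = 31.0000
-12.0000·x − 16.0000·y = k_1−k_2 = -92.0000
-12.0000·x − 8.0000·y = k_1−k_3 = -76.0000
12.0000·x − 16.0000·y = k_1−k_4 = 28.0000
solve first two rows → x=5.0000, y=2.0000
check cable 4: ‖A_4−P‖² = 61.0000 ≈ L_4² = 61.0000 ✓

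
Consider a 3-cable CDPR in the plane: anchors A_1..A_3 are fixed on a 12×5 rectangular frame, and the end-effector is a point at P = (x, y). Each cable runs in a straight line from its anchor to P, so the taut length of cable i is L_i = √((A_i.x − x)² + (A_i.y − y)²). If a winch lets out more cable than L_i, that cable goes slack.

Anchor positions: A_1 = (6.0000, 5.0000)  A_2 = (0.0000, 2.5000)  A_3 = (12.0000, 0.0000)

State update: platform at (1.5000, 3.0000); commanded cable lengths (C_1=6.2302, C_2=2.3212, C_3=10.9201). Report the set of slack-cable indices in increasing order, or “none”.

1, 2

cable 1: L_1 = ‖A_1−P‖ = 4.9244;  C_1 = 6.2302 → slack
cable 2: L_2 = ‖A_2−P‖ = 1.5811;  C_2 = 2.3212 → slack
cable 3: L_3 = ‖A_3−P‖ = 10.9202;  C_3 = 10.9201 → taut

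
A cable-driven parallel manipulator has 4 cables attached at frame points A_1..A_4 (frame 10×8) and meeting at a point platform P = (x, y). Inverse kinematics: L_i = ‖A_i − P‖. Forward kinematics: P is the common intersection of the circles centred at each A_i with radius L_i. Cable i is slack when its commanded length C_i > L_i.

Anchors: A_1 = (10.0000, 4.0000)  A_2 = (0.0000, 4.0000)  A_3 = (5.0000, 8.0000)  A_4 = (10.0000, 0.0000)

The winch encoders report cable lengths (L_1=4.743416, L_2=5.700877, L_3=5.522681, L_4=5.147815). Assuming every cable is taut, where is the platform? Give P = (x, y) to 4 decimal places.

(5.5000, 2.5000)

circle eqns → linear via eq_j − eq_1; set q_j = A_j·A_j − L_j²
q_1 = 100.0000+16.0000−22.5000 = 93.5000
20.0000·x + 0.0000·y = q_1−q_2 = 110.0000
10.0000·x − 8.0000·y = q_1−q_3 = 35.0000
0.0000·x + 8.0000·y = q_1−q_4 = 20.0000
solve first two rows → x=5.5000, y=2.5000
check cable 4: ‖A_4−P‖² = 26.5000 ≈ L_4² = 26.5000 ✓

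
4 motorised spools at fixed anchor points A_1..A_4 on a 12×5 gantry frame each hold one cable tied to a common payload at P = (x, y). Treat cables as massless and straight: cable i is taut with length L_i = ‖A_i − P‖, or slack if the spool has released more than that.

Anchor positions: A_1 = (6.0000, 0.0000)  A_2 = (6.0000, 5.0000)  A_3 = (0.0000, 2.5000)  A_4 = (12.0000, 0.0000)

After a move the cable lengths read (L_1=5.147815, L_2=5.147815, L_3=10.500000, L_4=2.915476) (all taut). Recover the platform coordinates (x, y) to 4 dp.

(10.5000, 2.5000)

circle eqns → linear via eq_j − eq_1; set k_j = A_j·A_j − L_j²
k_1 = 36.0000+0.0000−26.5000 = 9.5000
0.0000·x − 10.0000·y = k_1−k_2 = -25.0000
12.0000·x − 5.0000·y = k_1−k_3 = 113.5000
-12.0000·x + 0.0000·y = k_1−k_4 = -126.0000
solve first two rows → x=10.5000, y=2.5000
check cable 4: ‖A_4−P‖² = 8.5000 ≈ L_4² = 8.5000 ✓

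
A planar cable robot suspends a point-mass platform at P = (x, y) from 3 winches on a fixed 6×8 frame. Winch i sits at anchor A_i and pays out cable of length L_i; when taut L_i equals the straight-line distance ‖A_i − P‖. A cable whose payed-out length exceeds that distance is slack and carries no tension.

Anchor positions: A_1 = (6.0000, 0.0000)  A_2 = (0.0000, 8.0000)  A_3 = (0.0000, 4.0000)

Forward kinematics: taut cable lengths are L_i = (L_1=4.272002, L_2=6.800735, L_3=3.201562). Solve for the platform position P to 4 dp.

expand ‖A_i−P‖²=L_i² and subtract eq 1 (c_i ≔ ‖A_i‖²−L_i²)
c_1 = 36.0000+0.0000−18.2500 = 17.7500
eq1−eq2 → [12.0000  -16.0000]·P = 0.0000
eq1−eq3 → [12.0000  -8.0000]·P = 12.0000
2×2 solve → P = (2.0000, 1.5000)

(2.0000, 1.5000)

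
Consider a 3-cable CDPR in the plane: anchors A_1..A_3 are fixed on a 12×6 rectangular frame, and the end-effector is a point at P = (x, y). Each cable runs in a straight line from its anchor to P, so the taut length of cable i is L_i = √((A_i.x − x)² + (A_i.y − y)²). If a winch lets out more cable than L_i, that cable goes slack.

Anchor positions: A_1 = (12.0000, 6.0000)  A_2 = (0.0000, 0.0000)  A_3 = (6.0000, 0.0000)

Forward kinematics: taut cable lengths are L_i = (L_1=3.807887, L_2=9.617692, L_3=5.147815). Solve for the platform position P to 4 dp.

(8.5000, 4.5000)

expand ‖A_i−P‖²=L_i² and subtract eq 1 (k_i ≔ ‖A_i‖²−L_i²)
k_1 = 144.0000+36.0000−14.5000 = 165.5000
eq1−eq2 → [24.0000  12.0000]·P = 258.0000
eq1−eq3 → [12.0000  12.0000]·P = 156.0000
2×2 solve → P = (8.5000, 4.5000)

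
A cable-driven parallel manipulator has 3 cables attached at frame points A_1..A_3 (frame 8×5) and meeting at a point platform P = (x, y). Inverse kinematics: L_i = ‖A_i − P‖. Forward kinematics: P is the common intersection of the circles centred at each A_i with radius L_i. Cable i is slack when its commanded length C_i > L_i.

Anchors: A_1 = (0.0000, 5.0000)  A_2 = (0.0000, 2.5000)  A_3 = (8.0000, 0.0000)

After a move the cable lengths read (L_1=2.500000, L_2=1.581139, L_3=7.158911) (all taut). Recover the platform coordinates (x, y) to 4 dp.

expand ‖A_i−P‖²=L_i² and subtract eq 1 (c_i ≔ ‖A_i‖²−L_i²)
c_1 = 0.0000+25.0000−6.2500 = 18.7500
eq1−eq2 → [0.0000  5.0000]·P = 15.0000
eq1−eq3 → [-16.0000  10.0000]·P = 6.0000
2×2 solve → P = (1.5000, 3.0000)

(1.5000, 3.0000)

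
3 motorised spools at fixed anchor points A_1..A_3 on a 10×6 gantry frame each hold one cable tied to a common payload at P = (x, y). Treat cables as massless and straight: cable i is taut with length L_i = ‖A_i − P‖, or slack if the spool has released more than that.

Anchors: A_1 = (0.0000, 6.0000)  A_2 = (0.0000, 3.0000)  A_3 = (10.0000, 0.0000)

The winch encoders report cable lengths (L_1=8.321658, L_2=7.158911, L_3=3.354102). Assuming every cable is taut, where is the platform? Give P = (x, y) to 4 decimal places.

circle eqns → linear via eq_j − eq_1; set c_j = A_j·A_j − L_j²
c_1 = 0.0000+36.0000−69.2500 = -33.2500
0.0000·x + 6.0000·y = c_1−c_2 = 9.0000
-20.0000·x + 12.0000·y = c_1−c_3 = -122.0000
solve first two rows → x=7.0000, y=1.5000

(7.0000, 1.5000)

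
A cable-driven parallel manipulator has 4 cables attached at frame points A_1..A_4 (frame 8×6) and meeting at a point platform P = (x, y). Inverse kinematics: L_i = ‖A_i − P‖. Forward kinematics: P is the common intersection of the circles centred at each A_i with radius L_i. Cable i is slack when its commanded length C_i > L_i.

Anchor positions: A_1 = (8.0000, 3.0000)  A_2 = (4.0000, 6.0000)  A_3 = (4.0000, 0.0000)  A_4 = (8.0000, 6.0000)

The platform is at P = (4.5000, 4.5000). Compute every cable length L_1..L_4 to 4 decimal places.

(3.8079, 1.5811, 4.5277, 3.8079)

cable 1: Δx=3.5000, Δy=-1.5000; L_1 = √(Δx²+Δy²) = 3.8079
cable 2: Δx=-0.5000, Δy=1.5000; L_2 = √(Δx²+Δy²) = 1.5811
cable 3: Δx=-0.5000, Δy=-4.5000; L_3 = √(Δx²+Δy²) = 4.5277
cable 4: Δx=3.5000, Δy=1.5000; L_4 = √(Δx²+Δy²) = 3.8079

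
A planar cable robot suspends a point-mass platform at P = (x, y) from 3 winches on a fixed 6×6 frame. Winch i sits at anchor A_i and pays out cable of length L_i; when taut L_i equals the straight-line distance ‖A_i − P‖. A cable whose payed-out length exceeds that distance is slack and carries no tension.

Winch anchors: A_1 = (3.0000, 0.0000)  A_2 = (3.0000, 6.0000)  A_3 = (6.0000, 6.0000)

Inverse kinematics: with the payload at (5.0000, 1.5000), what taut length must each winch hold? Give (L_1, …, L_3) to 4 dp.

(2.5000, 4.9244, 4.6098)

cable 1: Δx=-2.0000, Δy=-1.5000; L_1 = √(Δx²+Δy²) = 2.5000
cable 2: Δx=-2.0000, Δy=4.5000; L_2 = √(Δx²+Δy²) = 4.9244
cable 3: Δx=1.0000, Δy=4.5000; L_3 = √(Δx²+Δy²) = 4.6098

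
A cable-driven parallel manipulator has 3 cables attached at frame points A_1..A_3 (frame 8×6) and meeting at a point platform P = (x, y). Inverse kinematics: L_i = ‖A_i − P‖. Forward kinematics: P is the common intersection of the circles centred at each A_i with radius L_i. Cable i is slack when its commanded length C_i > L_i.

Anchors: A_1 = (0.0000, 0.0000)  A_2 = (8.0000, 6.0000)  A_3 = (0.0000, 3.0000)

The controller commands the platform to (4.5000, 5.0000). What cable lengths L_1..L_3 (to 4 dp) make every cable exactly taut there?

(6.7268, 3.6401, 4.9244)

cable 1: Δx=-4.5000, Δy=-5.0000; L_1 = √(Δx²+Δy²) = 6.7268
cable 2: Δx=3.5000, Δy=1.0000; L_2 = √(Δx²+Δy²) = 3.6401
cable 3: Δx=-4.5000, Δy=-2.0000; L_3 = √(Δx²+Δy²) = 4.9244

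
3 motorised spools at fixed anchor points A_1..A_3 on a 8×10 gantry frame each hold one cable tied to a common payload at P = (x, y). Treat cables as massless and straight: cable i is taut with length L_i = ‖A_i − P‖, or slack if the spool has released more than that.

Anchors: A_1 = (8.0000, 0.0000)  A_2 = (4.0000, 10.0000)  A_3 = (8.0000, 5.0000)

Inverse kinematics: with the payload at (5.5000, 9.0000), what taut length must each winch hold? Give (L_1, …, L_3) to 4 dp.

(9.3408, 1.8028, 4.7170)

L_1: Δ = A_1−P = (2.5000, -9.0000) → ‖Δ‖ = √87.2500 = 9.3408
L_2: Δ = A_2−P = (-1.5000, 1.0000) → ‖Δ‖ = √3.2500 = 1.8028
L_3: Δ = A_3−P = (2.5000, -4.0000) → ‖Δ‖ = √22.2500 = 4.7170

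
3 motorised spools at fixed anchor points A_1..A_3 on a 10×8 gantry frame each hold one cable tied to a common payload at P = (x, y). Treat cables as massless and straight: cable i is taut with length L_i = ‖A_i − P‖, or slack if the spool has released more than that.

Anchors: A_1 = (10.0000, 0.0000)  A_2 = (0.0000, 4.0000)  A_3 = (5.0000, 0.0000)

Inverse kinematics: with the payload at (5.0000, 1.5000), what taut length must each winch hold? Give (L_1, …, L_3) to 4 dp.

cable 1: Δx=5.0000, Δy=-1.5000; L_1 = √(Δx²+Δy²) = 5.2202
cable 2: Δx=-5.0000, Δy=2.5000; L_2 = √(Δx²+Δy²) = 5.5902
cable 3: Δx=0.0000, Δy=-1.5000; L_3 = √(Δx²+Δy²) = 1.5000

(5.2202, 5.5902, 1.5000)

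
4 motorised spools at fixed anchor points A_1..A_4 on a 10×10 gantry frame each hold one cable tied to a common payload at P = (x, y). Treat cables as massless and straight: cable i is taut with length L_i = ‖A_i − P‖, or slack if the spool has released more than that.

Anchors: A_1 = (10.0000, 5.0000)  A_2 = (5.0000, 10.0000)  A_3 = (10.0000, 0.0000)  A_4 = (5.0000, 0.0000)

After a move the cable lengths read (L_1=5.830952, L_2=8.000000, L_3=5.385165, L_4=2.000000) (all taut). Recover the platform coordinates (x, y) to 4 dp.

circle eqns → linear via eq_j − eq_1; set q_j = A_j·A_j − L_j²
q_1 = 100.0000+25.0000−34.0000 = 91.0000
10.0000·x − 10.0000·y = q_1−q_2 = 30.0000
0.0000·x + 10.0000·y = q_1−q_3 = 20.0000
10.0000·x + 10.0000·y = q_1−q_4 = 70.0000
solve first two rows → x=5.0000, y=2.0000
check cable 4: ‖A_4−P‖² = 4.0000 ≈ L_4² = 4.0000 ✓

(5.0000, 2.0000)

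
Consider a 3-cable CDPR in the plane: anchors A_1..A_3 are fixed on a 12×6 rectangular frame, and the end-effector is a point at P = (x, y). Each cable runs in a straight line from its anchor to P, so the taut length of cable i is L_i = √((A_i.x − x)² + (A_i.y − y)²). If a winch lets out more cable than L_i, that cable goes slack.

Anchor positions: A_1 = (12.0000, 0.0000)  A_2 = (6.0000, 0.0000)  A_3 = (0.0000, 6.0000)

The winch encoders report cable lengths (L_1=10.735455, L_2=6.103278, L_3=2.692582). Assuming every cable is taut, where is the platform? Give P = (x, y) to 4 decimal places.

(2.5000, 5.0000)

each cable: (A_i−P)·(A_i−P) = L_i²; let q_i = ‖A_i‖²−L_i²
q_1 = 144.0000+0.0000−115.2500 = 28.7500
row 1: 12.0000x + 0.0000y = 30.0000  (q_2=-1.2500)
row 2: 24.0000x − 12.0000y = 0.0000  (q_3=28.7500)
Cramer on rows 1–2 → x = 2.5000, y = 5.0000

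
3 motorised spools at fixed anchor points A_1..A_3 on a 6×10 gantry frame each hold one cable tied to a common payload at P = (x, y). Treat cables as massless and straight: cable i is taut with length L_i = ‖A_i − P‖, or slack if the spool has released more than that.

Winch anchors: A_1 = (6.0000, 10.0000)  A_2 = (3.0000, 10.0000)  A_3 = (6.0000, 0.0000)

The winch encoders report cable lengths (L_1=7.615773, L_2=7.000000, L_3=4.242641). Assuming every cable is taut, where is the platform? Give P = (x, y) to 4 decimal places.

expand ‖A_i−P‖²=L_i² and subtract eq 1 (q_i ≔ ‖A_i‖²−L_i²)
q_1 = 36.0000+100.0000−58.0000 = 78.0000
eq1−eq2 → [6.0000  0.0000]·P = 18.0000
eq1−eq3 → [0.0000  20.0000]·P = 60.0000
2×2 solve → P = (3.0000, 3.0000)

(3.0000, 3.0000)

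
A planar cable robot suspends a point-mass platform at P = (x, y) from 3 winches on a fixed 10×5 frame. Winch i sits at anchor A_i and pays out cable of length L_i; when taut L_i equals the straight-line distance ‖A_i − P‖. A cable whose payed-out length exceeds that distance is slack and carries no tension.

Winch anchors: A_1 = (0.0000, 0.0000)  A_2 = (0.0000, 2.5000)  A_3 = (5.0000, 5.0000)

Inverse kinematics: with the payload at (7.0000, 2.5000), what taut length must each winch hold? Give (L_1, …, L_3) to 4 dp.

(7.4330, 7.0000, 3.2016)

cable 1: Δx=-7.0000, Δy=-2.5000; L_1 = √(Δx²+Δy²) = 7.4330
cable 2: Δx=-7.0000, Δy=0.0000; L_2 = √(Δx²+Δy²) = 7.0000
cable 3: Δx=-2.0000, Δy=2.5000; L_3 = √(Δx²+Δy²) = 3.2016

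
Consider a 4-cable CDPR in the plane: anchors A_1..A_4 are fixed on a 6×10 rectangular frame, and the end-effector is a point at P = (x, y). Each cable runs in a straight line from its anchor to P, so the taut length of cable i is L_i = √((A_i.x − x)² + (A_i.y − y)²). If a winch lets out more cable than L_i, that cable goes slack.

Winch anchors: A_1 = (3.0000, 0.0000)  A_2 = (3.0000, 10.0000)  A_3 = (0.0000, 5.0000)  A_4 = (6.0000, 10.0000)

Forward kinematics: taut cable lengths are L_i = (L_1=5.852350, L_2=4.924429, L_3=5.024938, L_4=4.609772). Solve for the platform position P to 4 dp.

(5.0000, 5.5000)

expand ‖A_i−P‖²=L_i² and subtract eq 1 (q_i ≔ ‖A_i‖²−L_i²)
q_1 = 9.0000+0.0000−34.2500 = -25.2500
eq1−eq2 → [0.0000  -20.0000]·P = -110.0000
eq1−eq3 → [6.0000  -10.0000]·P = -25.0000
eq1−eq4 → [-6.0000  -20.0000]·P = -140.0000
2×2 solve → P = (5.0000, 5.5000)
check cable 4: ‖A_4−P‖² = 21.2500 ≈ L_4² = 21.2500 ✓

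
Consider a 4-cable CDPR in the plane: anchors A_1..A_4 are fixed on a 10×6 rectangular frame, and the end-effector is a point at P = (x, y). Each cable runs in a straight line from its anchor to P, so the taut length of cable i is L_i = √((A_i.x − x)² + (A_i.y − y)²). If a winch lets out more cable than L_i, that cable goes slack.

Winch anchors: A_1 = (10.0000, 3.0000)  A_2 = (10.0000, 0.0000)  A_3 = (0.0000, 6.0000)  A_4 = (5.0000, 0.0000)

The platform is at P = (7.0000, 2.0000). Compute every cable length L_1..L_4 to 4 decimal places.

cable 1: Δx=3.0000, Δy=1.0000; L_1 = √(Δx²+Δy²) = 3.1623
cable 2: Δx=3.0000, Δy=-2.0000; L_2 = √(Δx²+Δy²) = 3.6056
cable 3: Δx=-7.0000, Δy=4.0000; L_3 = √(Δx²+Δy²) = 8.0623
cable 4: Δx=-2.0000, Δy=-2.0000; L_4 = √(Δx²+Δy²) = 2.8284

(3.1623, 3.6056, 8.0623, 2.8284)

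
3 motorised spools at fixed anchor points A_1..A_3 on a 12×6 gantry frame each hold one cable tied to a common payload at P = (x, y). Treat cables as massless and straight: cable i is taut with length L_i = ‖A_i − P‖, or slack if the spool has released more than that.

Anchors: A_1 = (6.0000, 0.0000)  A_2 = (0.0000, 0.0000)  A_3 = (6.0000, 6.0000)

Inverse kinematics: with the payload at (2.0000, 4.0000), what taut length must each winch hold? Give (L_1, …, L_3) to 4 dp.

(5.6569, 4.4721, 4.4721)

L_1: Δ = A_1−P = (4.0000, -4.0000) → ‖Δ‖ = √32.0000 = 5.6569
L_2: Δ = A_2−P = (-2.0000, -4.0000) → ‖Δ‖ = √20.0000 = 4.4721
L_3: Δ = A_3−P = (4.0000, 2.0000) → ‖Δ‖ = √20.0000 = 4.4721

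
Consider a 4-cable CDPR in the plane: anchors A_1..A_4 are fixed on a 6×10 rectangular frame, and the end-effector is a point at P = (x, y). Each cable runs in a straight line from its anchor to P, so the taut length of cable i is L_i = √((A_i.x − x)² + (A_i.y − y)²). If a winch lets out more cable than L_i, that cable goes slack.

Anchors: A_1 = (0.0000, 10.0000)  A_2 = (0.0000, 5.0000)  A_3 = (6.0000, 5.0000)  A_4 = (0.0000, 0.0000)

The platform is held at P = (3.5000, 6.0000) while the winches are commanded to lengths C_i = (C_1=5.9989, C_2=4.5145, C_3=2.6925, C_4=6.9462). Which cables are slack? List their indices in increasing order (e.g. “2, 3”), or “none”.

1, 2

cable 1: L_1 = ‖A_1−P‖ = 5.3151;  C_1 = 5.9989 → slack
cable 2: L_2 = ‖A_2−P‖ = 3.6401;  C_2 = 4.5145 → slack
cable 3: L_3 = ‖A_3−P‖ = 2.6926;  C_3 = 2.6925 → taut
cable 4: L_4 = ‖A_4−P‖ = 6.9462;  C_4 = 6.9462 → taut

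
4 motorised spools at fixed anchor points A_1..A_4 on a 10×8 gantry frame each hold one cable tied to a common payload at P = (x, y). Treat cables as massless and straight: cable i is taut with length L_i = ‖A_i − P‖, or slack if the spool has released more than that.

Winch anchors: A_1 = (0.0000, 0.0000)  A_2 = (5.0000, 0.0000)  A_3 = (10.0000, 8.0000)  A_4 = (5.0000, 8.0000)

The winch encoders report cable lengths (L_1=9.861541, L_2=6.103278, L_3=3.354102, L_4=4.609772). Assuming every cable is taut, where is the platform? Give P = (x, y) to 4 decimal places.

(8.5000, 5.0000)

circle eqns → linear via eq_j − eq_1; set c_j = A_j·A_j − L_j²
c_1 = 0.0000+0.0000−97.2500 = -97.2500
-10.0000·x + 0.0000·y = c_1−c_2 = -85.0000
-20.0000·x − 16.0000·y = c_1−c_3 = -250.0000
-10.0000·x − 16.0000·y = c_1−c_4 = -165.0000
solve first two rows → x=8.5000, y=5.0000
check cable 4: ‖A_4−P‖² = 21.2500 ≈ L_4² = 21.2500 ✓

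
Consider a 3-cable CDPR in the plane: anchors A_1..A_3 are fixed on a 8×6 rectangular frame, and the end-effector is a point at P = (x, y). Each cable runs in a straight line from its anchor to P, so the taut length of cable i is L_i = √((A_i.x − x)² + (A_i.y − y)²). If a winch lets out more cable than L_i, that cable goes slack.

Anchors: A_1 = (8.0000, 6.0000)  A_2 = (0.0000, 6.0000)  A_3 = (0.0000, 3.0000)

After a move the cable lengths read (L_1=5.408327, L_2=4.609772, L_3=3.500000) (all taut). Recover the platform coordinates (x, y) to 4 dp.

(3.5000, 3.0000)

each cable: (A_i−P)·(A_i−P) = L_i²; let c_i = ‖A_i‖²−L_i²
c_1 = 64.0000+36.0000−29.2500 = 70.7500
row 1: 16.0000x + 0.0000y = 56.0000  (c_2=14.7500)
row 2: 16.0000x + 6.0000y = 74.0000  (c_3=-3.2500)
Cramer on rows 1–2 → x = 3.5000, y = 3.0000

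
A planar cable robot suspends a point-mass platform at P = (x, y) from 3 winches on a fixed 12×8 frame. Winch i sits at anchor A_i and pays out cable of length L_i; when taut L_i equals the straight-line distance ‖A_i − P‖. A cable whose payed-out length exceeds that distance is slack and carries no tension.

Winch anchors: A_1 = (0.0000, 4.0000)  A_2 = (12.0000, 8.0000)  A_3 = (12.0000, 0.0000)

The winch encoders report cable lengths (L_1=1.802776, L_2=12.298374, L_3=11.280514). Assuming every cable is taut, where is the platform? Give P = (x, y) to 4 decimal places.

each cable: (A_i−P)·(A_i−P) = L_i²; let q_i = ‖A_i‖²−L_i²
q_1 = 0.0000+16.0000−3.2500 = 12.7500
row 1: -24.0000x − 8.0000y = -44.0000  (q_2=56.7500)
row 2: -24.0000x + 8.0000y = -4.0000  (q_3=16.7500)
Cramer on rows 1–2 → x = 1.0000, y = 2.5000

(1.0000, 2.5000)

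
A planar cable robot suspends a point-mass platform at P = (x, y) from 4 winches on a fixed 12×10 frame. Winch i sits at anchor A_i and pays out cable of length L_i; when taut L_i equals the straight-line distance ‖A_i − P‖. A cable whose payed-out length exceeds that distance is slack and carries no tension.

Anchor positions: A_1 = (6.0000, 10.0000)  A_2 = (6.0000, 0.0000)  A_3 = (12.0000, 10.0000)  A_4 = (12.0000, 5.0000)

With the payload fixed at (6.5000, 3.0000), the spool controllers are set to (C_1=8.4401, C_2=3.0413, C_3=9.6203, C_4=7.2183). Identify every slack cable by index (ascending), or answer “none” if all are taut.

i=1: geometric 7.0178 vs commanded 8.4401 ⇒ slack
i=2: geometric 3.0414 vs commanded 3.0413 ⇒ taut
i=3: geometric 8.9022 vs commanded 9.6203 ⇒ slack
i=4: geometric 5.8523 vs commanded 7.2183 ⇒ slack

1, 3, 4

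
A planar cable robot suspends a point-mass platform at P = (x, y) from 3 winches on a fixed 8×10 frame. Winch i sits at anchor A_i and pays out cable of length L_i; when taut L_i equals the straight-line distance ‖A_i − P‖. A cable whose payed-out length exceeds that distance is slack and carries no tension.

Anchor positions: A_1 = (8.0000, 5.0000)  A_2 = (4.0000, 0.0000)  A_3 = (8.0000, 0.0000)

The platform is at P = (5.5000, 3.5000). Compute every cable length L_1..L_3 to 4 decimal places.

(2.9155, 3.8079, 4.3012)

L_1: Δ = A_1−P = (2.5000, 1.5000) → ‖Δ‖ = √8.5000 = 2.9155
L_2: Δ = A_2−P = (-1.5000, -3.5000) → ‖Δ‖ = √14.5000 = 3.8079
L_3: Δ = A_3−P = (2.5000, -3.5000) → ‖Δ‖ = √18.5000 = 4.3012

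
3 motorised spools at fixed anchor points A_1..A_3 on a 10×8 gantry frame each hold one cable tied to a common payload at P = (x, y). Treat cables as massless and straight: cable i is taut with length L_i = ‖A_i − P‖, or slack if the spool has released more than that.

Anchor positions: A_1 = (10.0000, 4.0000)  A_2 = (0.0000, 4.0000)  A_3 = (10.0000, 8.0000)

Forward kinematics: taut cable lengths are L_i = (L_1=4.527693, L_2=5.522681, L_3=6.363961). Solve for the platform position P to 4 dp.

each cable: (A_i−P)·(A_i−P) = L_i²; let c_i = ‖A_i‖²−L_i²
c_1 = 100.0000+16.0000−20.5000 = 95.5000
row 1: 20.0000x + 0.0000y = 110.0000  (c_2=-14.5000)
row 2: 0.0000x − 8.0000y = -28.0000  (c_3=123.5000)
Cramer on rows 1–2 → x = 5.5000, y = 3.5000

(5.5000, 3.5000)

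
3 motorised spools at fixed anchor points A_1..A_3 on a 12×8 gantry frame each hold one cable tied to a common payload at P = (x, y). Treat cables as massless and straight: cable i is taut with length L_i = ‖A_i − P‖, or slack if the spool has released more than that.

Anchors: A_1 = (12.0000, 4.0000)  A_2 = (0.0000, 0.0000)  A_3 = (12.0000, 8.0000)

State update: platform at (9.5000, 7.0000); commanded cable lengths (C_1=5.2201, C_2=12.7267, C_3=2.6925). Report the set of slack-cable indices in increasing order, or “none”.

1, 2

cable 1: √((2.5000)²+(-3.0000)²)=3.9051, C_1=5.2201: slack
cable 2: √((-9.5000)²+(-7.0000)²)=11.8004, C_2=12.7267: slack
cable 3: √((2.5000)²+(1.0000)²)=2.6926, C_3=2.6925: taut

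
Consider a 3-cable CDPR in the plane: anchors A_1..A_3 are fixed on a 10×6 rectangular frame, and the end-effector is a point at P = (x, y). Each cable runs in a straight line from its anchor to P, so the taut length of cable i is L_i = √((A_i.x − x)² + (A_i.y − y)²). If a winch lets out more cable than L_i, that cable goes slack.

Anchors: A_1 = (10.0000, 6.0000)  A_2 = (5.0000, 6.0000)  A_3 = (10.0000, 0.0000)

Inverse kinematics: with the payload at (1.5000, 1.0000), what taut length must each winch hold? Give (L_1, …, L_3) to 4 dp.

cable 1: Δx=8.5000, Δy=5.0000; L_1 = √(Δx²+Δy²) = 9.8615
cable 2: Δx=3.5000, Δy=5.0000; L_2 = √(Δx²+Δy²) = 6.1033
cable 3: Δx=8.5000, Δy=-1.0000; L_3 = √(Δx²+Δy²) = 8.5586

(9.8615, 6.1033, 8.5586)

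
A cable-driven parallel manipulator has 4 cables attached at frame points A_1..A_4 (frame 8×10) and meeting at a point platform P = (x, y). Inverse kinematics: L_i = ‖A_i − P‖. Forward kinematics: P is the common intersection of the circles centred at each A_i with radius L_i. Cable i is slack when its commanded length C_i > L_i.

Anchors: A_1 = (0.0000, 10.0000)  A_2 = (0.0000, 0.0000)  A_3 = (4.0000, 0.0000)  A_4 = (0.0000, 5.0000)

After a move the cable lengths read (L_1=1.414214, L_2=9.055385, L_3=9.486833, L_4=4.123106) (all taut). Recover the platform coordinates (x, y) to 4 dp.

(1.0000, 9.0000)

circle eqns → linear via eq_j − eq_1; set k_j = A_j·A_j − L_j²
k_1 = 0.0000+100.0000−2.0000 = 98.0000
0.0000·x + 20.0000·y = k_1−k_2 = 180.0000
-8.0000·x + 20.0000·y = k_1−k_3 = 172.0000
0.0000·x + 10.0000·y = k_1−k_4 = 90.0000
solve first two rows → x=1.0000, y=9.0000
check cable 4: ‖A_4−P‖² = 17.0000 ≈ L_4² = 17.0000 ✓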